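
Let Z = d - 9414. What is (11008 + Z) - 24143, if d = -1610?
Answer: -24159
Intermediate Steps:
Z = -11024 (Z = -1610 - 9414 = -11024)
(11008 + Z) - 24143 = (11008 - 11024) - 24143 = -16 - 24143 = -24159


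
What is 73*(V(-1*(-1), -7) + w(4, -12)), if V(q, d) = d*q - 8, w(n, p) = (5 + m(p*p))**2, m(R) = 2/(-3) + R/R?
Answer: 8833/9 ≈ 981.44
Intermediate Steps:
m(R) = 1/3 (m(R) = 2*(-1/3) + 1 = -2/3 + 1 = 1/3)
w(n, p) = 256/9 (w(n, p) = (5 + 1/3)**2 = (16/3)**2 = 256/9)
V(q, d) = -8 + d*q
73*(V(-1*(-1), -7) + w(4, -12)) = 73*((-8 - (-7)*(-1)) + 256/9) = 73*((-8 - 7*1) + 256/9) = 73*((-8 - 7) + 256/9) = 73*(-15 + 256/9) = 73*(121/9) = 8833/9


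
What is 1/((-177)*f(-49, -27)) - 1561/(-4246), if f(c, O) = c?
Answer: 13542799/36825558 ≈ 0.36776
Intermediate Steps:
1/((-177)*f(-49, -27)) - 1561/(-4246) = 1/(-177*(-49)) - 1561/(-4246) = -1/177*(-1/49) - 1561*(-1/4246) = 1/8673 + 1561/4246 = 13542799/36825558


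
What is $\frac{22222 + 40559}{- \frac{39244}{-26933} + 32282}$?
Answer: $\frac{1690880673}{869490350} \approx 1.9447$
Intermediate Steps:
$\frac{22222 + 40559}{- \frac{39244}{-26933} + 32282} = \frac{62781}{\left(-39244\right) \left(- \frac{1}{26933}\right) + 32282} = \frac{62781}{\frac{39244}{26933} + 32282} = \frac{62781}{\frac{869490350}{26933}} = 62781 \cdot \frac{26933}{869490350} = \frac{1690880673}{869490350}$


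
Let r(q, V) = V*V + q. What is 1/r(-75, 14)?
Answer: 1/121 ≈ 0.0082645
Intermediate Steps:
r(q, V) = q + V² (r(q, V) = V² + q = q + V²)
1/r(-75, 14) = 1/(-75 + 14²) = 1/(-75 + 196) = 1/121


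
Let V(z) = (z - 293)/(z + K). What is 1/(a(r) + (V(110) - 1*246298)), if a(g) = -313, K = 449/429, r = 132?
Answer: -47639/11748379936 ≈ -4.0549e-6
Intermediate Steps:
K = 449/429 (K = 449*(1/429) = 449/429 ≈ 1.0466)
V(z) = (-293 + z)/(449/429 + z) (V(z) = (z - 293)/(z + 449/429) = (-293 + z)/(449/429 + z))
1/(a(r) + (V(110) - 1*246298)) = 1/(-313 + (429*(-293 + 110)/(449 + 429*110) - 1*246298)) = 1/(-313 + (429*(-183)/(449 + 47190) - 246298)) = 1/(-313 + (429*(-183)/47639 - 246298)) = 1/(-313 + (429*(1/47639)*(-183) - 246298)) = 1/(-313 + (-78507/47639 - 246298)) = 1/(-313 - 11733468929/47639) = 1/(-11748379936/47639) = -47639/11748379936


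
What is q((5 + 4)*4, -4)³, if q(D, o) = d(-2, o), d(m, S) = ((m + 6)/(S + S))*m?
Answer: 1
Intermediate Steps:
d(m, S) = m*(6 + m)/(2*S) (d(m, S) = ((6 + m)/((2*S)))*m = ((6 + m)*(1/(2*S)))*m = ((6 + m)/(2*S))*m = m*(6 + m)/(2*S))
q(D, o) = -4/o (q(D, o) = (½)*(-2)*(6 - 2)/o = (½)*(-2)*4/o = -4/o)
q((5 + 4)*4, -4)³ = (-4/(-4))³ = (-4*(-¼))³ = 1³ = 1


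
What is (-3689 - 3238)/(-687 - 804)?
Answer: 2309/497 ≈ 4.6459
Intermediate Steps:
(-3689 - 3238)/(-687 - 804) = -6927/(-1491) = -6927*(-1/1491) = 2309/497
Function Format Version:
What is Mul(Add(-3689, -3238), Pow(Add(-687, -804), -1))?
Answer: Rational(2309, 497) ≈ 4.6459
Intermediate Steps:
Mul(Add(-3689, -3238), Pow(Add(-687, -804), -1)) = Mul(-6927, Pow(-1491, -1)) = Mul(-6927, Rational(-1, 1491)) = Rational(2309, 497)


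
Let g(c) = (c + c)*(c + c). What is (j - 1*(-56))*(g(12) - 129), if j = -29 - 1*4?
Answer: 10281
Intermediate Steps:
g(c) = 4*c² (g(c) = (2*c)*(2*c) = 4*c²)
j = -33 (j = -29 - 4 = -33)
(j - 1*(-56))*(g(12) - 129) = (-33 - 1*(-56))*(4*12² - 129) = (-33 + 56)*(4*144 - 129) = 23*(576 - 129) = 23*447 = 10281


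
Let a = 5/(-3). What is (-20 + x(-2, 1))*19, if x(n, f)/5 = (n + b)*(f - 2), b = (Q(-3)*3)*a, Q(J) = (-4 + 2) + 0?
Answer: -1140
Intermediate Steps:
a = -5/3 (a = 5*(-⅓) = -5/3 ≈ -1.6667)
Q(J) = -2 (Q(J) = -2 + 0 = -2)
b = 10 (b = -2*3*(-5/3) = -6*(-5/3) = 10)
x(n, f) = 5*(-2 + f)*(10 + n) (x(n, f) = 5*((n + 10)*(f - 2)) = 5*((10 + n)*(-2 + f)) = 5*((-2 + f)*(10 + n)) = 5*(-2 + f)*(10 + n))
(-20 + x(-2, 1))*19 = (-20 + (-100 - 10*(-2) + 50*1 + 5*1*(-2)))*19 = (-20 + (-100 + 20 + 50 - 10))*19 = (-20 - 40)*19 = -60*19 = -1140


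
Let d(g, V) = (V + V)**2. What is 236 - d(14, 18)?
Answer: -1060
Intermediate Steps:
d(g, V) = 4*V**2 (d(g, V) = (2*V)**2 = 4*V**2)
236 - d(14, 18) = 236 - 4*18**2 = 236 - 4*324 = 236 - 1*1296 = 236 - 1296 = -1060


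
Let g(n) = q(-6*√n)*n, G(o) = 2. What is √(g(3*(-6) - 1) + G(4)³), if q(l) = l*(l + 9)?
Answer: √(13004 + 1026*I*√19) ≈ 115.66 + 19.333*I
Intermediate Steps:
q(l) = l*(9 + l)
g(n) = -6*n^(3/2)*(9 - 6*√n) (g(n) = ((-6*√n)*(9 - 6*√n))*n = (-6*√n*(9 - 6*√n))*n = -6*n^(3/2)*(9 - 6*√n))
√(g(3*(-6) - 1) + G(4)³) = √((-54*(3*(-6) - 1)^(3/2) + 36*(3*(-6) - 1)²) + 2³) = √((-54*(-18 - 1)^(3/2) + 36*(-18 - 1)²) + 8) = √((-(-1026)*I*√19 + 36*(-19)²) + 8) = √((-(-1026)*I*√19 + 36*361) + 8) = √((1026*I*√19 + 12996) + 8) = √((12996 + 1026*I*√19) + 8) = √(13004 + 1026*I*√19)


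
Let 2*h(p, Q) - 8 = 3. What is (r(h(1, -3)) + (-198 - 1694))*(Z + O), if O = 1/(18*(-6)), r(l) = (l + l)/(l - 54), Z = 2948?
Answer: -1082183817/194 ≈ -5.5783e+6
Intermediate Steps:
h(p, Q) = 11/2 (h(p, Q) = 4 + (½)*3 = 4 + 3/2 = 11/2)
r(l) = 2*l/(-54 + l) (r(l) = (2*l)/(-54 + l) = 2*l/(-54 + l))
O = -1/108 (O = 1/(-108) = -1/108 ≈ -0.0092593)
(r(h(1, -3)) + (-198 - 1694))*(Z + O) = (2*(11/2)/(-54 + 11/2) + (-198 - 1694))*(2948 - 1/108) = (2*(11/2)/(-97/2) - 1892)*(318383/108) = (2*(11/2)*(-2/97) - 1892)*(318383/108) = (-22/97 - 1892)*(318383/108) = -183546/97*318383/108 = -1082183817/194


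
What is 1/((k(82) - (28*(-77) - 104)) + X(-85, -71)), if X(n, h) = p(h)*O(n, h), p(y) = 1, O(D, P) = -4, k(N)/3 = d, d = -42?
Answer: 1/2130 ≈ 0.00046948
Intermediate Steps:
k(N) = -126 (k(N) = 3*(-42) = -126)
X(n, h) = -4 (X(n, h) = 1*(-4) = -4)
1/((k(82) - (28*(-77) - 104)) + X(-85, -71)) = 1/((-126 - (28*(-77) - 104)) - 4) = 1/((-126 - (-2156 - 104)) - 4) = 1/((-126 - 1*(-2260)) - 4) = 1/((-126 + 2260) - 4) = 1/(2134 - 4) = 1/2130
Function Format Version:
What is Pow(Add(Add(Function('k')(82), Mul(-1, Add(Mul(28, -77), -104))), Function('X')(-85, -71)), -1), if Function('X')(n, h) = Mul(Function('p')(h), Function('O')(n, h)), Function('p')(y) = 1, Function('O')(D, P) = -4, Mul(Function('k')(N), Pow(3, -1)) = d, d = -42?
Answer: Rational(1, 2130) ≈ 0.00046948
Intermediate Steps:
Function('k')(N) = -126 (Function('k')(N) = Mul(3, -42) = -126)
Function('X')(n, h) = -4 (Function('X')(n, h) = Mul(1, -4) = -4)
Pow(Add(Add(Function('k')(82), Mul(-1, Add(Mul(28, -77), -104))), Function('X')(-85, -71)), -1) = Pow(Add(Add(-126, Mul(-1, Add(Mul(28, -77), -104))), -4), -1) = Pow(Add(Add(-126, Mul(-1, Add(-2156, -104))), -4), -1) = Pow(Add(Add(-126, Mul(-1, -2260)), -4), -1) = Pow(Add(Add(-126, 2260), -4), -1) = Pow(Add(2134, -4), -1) = Pow(2130, -1) = Rational(1, 2130)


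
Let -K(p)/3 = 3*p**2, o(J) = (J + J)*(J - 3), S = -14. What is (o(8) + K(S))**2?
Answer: 2835856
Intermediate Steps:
o(J) = 2*J*(-3 + J) (o(J) = (2*J)*(-3 + J) = 2*J*(-3 + J))
K(p) = -9*p**2
(o(8) + K(S))**2 = (2*8*(-3 + 8) - 9*(-14)**2)**2 = (2*8*5 - 9*196)**2 = (80 - 1764)**2 = (-1684)**2 = 2835856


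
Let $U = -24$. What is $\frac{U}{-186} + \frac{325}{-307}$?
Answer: $- \frac{8847}{9517} \approx -0.9296$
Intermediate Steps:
$\frac{U}{-186} + \frac{325}{-307} = - \frac{24}{-186} + \frac{325}{-307} = \left(-24\right) \left(- \frac{1}{186}\right) + 325 \left(- \frac{1}{307}\right) = \frac{4}{31} - \frac{325}{307} = - \frac{8847}{9517}$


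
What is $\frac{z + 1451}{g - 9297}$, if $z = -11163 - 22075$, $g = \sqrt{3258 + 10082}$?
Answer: $\frac{295523739}{86420869} + \frac{63574 \sqrt{3335}}{86420869} \approx 3.4621$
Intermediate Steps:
$g = 2 \sqrt{3335}$ ($g = \sqrt{13340} = 2 \sqrt{3335} \approx 115.5$)
$z = -33238$
$\frac{z + 1451}{g - 9297} = \frac{-33238 + 1451}{2 \sqrt{3335} - 9297} = - \frac{31787}{-9297 + 2 \sqrt{3335}}$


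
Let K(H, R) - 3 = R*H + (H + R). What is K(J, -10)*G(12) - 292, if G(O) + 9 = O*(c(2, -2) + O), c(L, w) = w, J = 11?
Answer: -12058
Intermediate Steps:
K(H, R) = 3 + H + R + H*R (K(H, R) = 3 + (R*H + (H + R)) = 3 + (H*R + (H + R)) = 3 + (H + R + H*R) = 3 + H + R + H*R)
G(O) = -9 + O*(-2 + O)
K(J, -10)*G(12) - 292 = (3 + 11 - 10 + 11*(-10))*(-9 + 12² - 2*12) - 292 = (3 + 11 - 10 - 110)*(-9 + 144 - 24) - 292 = -106*111 - 292 = -11766 - 292 = -12058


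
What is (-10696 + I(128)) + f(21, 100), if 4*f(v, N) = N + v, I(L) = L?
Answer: -42151/4 ≈ -10538.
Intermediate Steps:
f(v, N) = N/4 + v/4 (f(v, N) = (N + v)/4 = N/4 + v/4)
(-10696 + I(128)) + f(21, 100) = (-10696 + 128) + ((1/4)*100 + (1/4)*21) = -10568 + (25 + 21/4) = -10568 + 121/4 = -42151/4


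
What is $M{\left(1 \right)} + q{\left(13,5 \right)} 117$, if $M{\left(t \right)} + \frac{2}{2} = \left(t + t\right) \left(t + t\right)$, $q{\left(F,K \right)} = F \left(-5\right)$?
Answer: $-7602$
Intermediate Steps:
$q{\left(F,K \right)} = - 5 F$
$M{\left(t \right)} = -1 + 4 t^{2}$ ($M{\left(t \right)} = -1 + \left(t + t\right) \left(t + t\right) = -1 + 2 t 2 t = -1 + 4 t^{2}$)
$M{\left(1 \right)} + q{\left(13,5 \right)} 117 = \left(-1 + 4 \cdot 1^{2}\right) + \left(-5\right) 13 \cdot 117 = \left(-1 + 4 \cdot 1\right) - 7605 = \left(-1 + 4\right) - 7605 = 3 - 7605 = -7602$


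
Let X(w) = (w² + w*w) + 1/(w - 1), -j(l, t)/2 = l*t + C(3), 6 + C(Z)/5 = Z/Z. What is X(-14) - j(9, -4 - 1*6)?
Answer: 2429/15 ≈ 161.93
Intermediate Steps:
C(Z) = -25 (C(Z) = -30 + 5*(Z/Z) = -30 + 5*1 = -30 + 5 = -25)
j(l, t) = 50 - 2*l*t (j(l, t) = -2*(l*t - 25) = -2*(-25 + l*t) = 50 - 2*l*t)
X(w) = 1/(-1 + w) + 2*w² (X(w) = (w² + w²) + 1/(-1 + w) = 2*w² + 1/(-1 + w) = 1/(-1 + w) + 2*w²)
X(-14) - j(9, -4 - 1*6) = (1 - 2*(-14)² + 2*(-14)³)/(-1 - 14) - (50 - 2*9*(-4 - 1*6)) = (1 - 2*196 + 2*(-2744))/(-15) - (50 - 2*9*(-4 - 6)) = -(1 - 392 - 5488)/15 - (50 - 2*9*(-10)) = -1/15*(-5879) - (50 + 180) = 5879/15 - 1*230 = 5879/15 - 230 = 2429/15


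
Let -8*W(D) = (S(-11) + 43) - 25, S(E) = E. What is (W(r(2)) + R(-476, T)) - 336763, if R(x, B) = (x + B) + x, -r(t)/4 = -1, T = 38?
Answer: -2701423/8 ≈ -3.3768e+5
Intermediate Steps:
r(t) = 4 (r(t) = -4*(-1) = 4)
R(x, B) = B + 2*x (R(x, B) = (B + x) + x = B + 2*x)
W(D) = -7/8 (W(D) = -((-11 + 43) - 25)/8 = -(32 - 25)/8 = -⅛*7 = -7/8)
(W(r(2)) + R(-476, T)) - 336763 = (-7/8 + (38 + 2*(-476))) - 336763 = (-7/8 + (38 - 952)) - 336763 = (-7/8 - 914) - 336763 = -7319/8 - 336763 = -2701423/8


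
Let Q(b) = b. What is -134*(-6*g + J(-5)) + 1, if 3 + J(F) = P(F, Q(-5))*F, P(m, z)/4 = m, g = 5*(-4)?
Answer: -29077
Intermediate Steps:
g = -20
P(m, z) = 4*m
J(F) = -3 + 4*F² (J(F) = -3 + (4*F)*F = -3 + 4*F²)
-134*(-6*g + J(-5)) + 1 = -134*(-6*(-20) + (-3 + 4*(-5)²)) + 1 = -134*(120 + (-3 + 4*25)) + 1 = -134*(120 + (-3 + 100)) + 1 = -134*(120 + 97) + 1 = -134*217 + 1 = -29078 + 1 = -29077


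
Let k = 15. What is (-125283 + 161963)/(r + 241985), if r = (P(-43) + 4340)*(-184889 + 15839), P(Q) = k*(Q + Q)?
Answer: -7336/103072103 ≈ -7.1174e-5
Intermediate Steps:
P(Q) = 30*Q (P(Q) = 15*(Q + Q) = 15*(2*Q) = 30*Q)
r = -515602500 (r = (30*(-43) + 4340)*(-184889 + 15839) = (-1290 + 4340)*(-169050) = 3050*(-169050) = -515602500)
(-125283 + 161963)/(r + 241985) = (-125283 + 161963)/(-515602500 + 241985) = 36680/(-515360515) = 36680*(-1/515360515) = -7336/103072103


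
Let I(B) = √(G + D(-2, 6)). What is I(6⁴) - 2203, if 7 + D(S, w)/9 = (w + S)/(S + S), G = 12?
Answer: -2203 + 2*I*√15 ≈ -2203.0 + 7.746*I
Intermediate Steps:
D(S, w) = -63 + 9*(S + w)/(2*S) (D(S, w) = -63 + 9*((w + S)/(S + S)) = -63 + 9*((S + w)/((2*S))) = -63 + 9*((S + w)*(1/(2*S))) = -63 + 9*((S + w)/(2*S)) = -63 + 9*(S + w)/(2*S))
I(B) = 2*I*√15 (I(B) = √(12 + (9/2)*(6 - 13*(-2))/(-2)) = √(12 + (9/2)*(-½)*(6 + 26)) = √(12 + (9/2)*(-½)*32) = √(12 - 72) = √(-60) = 2*I*√15)
I(6⁴) - 2203 = 2*I*√15 - 2203 = -2203 + 2*I*√15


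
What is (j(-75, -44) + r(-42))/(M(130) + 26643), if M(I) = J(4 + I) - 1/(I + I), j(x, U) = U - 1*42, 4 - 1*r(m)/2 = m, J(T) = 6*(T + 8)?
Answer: 1560/7148699 ≈ 0.00021822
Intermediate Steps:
J(T) = 48 + 6*T (J(T) = 6*(8 + T) = 48 + 6*T)
r(m) = 8 - 2*m
j(x, U) = -42 + U (j(x, U) = U - 42 = -42 + U)
M(I) = 72 + 6*I - 1/(2*I) (M(I) = (48 + 6*(4 + I)) - 1/(I + I) = (48 + (24 + 6*I)) - 1/(2*I) = (72 + 6*I) - 1/(2*I) = 72 + 6*I - 1/(2*I))
(j(-75, -44) + r(-42))/(M(130) + 26643) = ((-42 - 44) + (8 - 2*(-42)))/((72 + 6*130 - ½/130) + 26643) = (-86 + (8 + 84))/((72 + 780 - ½*1/130) + 26643) = (-86 + 92)/((72 + 780 - 1/260) + 26643) = 6/(221519/260 + 26643) = 6/(7148699/260) = 6*(260/7148699) = 1560/7148699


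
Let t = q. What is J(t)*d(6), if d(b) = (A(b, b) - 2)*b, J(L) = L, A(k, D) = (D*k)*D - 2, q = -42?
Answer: -53424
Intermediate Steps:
A(k, D) = -2 + k*D² (A(k, D) = k*D² - 2 = -2 + k*D²)
t = -42
d(b) = b*(-4 + b³) (d(b) = ((-2 + b*b²) - 2)*b = ((-2 + b³) - 2)*b = (-4 + b³)*b = b*(-4 + b³))
J(t)*d(6) = -252*(-4 + 6³) = -252*(-4 + 216) = -252*212 = -42*1272 = -53424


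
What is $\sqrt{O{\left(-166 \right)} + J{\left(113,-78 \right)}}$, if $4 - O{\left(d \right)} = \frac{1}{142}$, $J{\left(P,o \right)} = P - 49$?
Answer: $\frac{\sqrt{1371010}}{142} \approx 8.2458$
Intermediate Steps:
$J{\left(P,o \right)} = -49 + P$
$O{\left(d \right)} = \frac{567}{142}$ ($O{\left(d \right)} = 4 - \frac{1}{142} = \frac{567}{142}$)
$\sqrt{O{\left(-166 \right)} + J{\left(113,-78 \right)}} = \sqrt{\frac{567}{142} + \left(-49 + 113\right)} = \sqrt{\frac{567}{142} + 64} = \sqrt{\frac{9655}{142}} = \frac{\sqrt{1371010}}{142}$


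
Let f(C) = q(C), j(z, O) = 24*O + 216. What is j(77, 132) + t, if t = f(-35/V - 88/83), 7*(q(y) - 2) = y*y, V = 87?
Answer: 1236001152103/364999887 ≈ 3386.3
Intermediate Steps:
j(z, O) = 216 + 24*O
q(y) = 2 + y**2/7 (q(y) = 2 + (y*y)/7 = 2 + y**2/7)
f(C) = 2 + C**2/7
t = 841534495/364999887 (t = 2 + (-35/87 - 88/83)**2/7 = 2 + (-10561/7221)**2/7 = 2 + (1/7)*(111534721/52142841) = 2 + 111534721/364999887 = 841534495/364999887 ≈ 2.3056)
j(77, 132) + t = (216 + 24*132) + 841534495/364999887 = (216 + 3168) + 841534495/364999887 = 3384 + 841534495/364999887 = 1236001152103/364999887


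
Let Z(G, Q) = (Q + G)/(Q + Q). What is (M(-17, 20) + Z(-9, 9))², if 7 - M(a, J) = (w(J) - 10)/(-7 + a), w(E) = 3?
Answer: 25921/576 ≈ 45.002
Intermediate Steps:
Z(G, Q) = (G + Q)/(2*Q) (Z(G, Q) = (G + Q)/((2*Q)) = (G + Q)*(1/(2*Q)) = (G + Q)/(2*Q))
M(a, J) = 7 + 7/(-7 + a) (M(a, J) = 7 - (3 - 10)/(-7 + a) = 7 - (-7)/(-7 + a) = 7 + 7/(-7 + a))
(M(-17, 20) + Z(-9, 9))² = (7*(-6 - 17)/(-7 - 17) + (½)*(-9 + 9)/9)² = (7*(-23)/(-24) + (½)*(⅑)*0)² = (7*(-1/24)*(-23) + 0)² = (161/24 + 0)² = (161/24)² = 25921/576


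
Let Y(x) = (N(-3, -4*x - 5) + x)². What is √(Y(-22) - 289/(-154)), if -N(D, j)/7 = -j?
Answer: √7410843902/154 ≈ 559.00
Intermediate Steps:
N(D, j) = 7*j (N(D, j) = -(-7)*j = 7*j)
Y(x) = (-35 - 27*x)² (Y(x) = (7*(-4*x - 5) + x)² = (7*(-5 - 4*x) + x)² = ((-35 - 28*x) + x)² = (-35 - 27*x)²)
√(Y(-22) - 289/(-154)) = √((35 + 27*(-22))² - 289/(-154)) = √((35 - 594)² - 289*(-1/154)) = √((-559)² + 289/154) = √(312481 + 289/154) = √(48122363/154) = √7410843902/154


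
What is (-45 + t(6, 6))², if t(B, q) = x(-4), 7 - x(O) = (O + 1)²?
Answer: 2209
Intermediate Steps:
x(O) = 7 - (1 + O)² (x(O) = 7 - (O + 1)² = 7 - (1 + O)²)
t(B, q) = -2 (t(B, q) = 7 - (1 - 4)² = 7 - 1*(-3)² = 7 - 1*9 = 7 - 9 = -2)
(-45 + t(6, 6))² = (-45 - 2)² = (-47)² = 2209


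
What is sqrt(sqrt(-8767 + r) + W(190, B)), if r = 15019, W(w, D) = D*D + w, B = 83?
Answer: sqrt(7079 + 2*sqrt(1563)) ≈ 84.605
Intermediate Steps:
W(w, D) = w + D**2 (W(w, D) = D**2 + w = w + D**2)
sqrt(sqrt(-8767 + r) + W(190, B)) = sqrt(sqrt(-8767 + 15019) + (190 + 83**2)) = sqrt(sqrt(6252) + (190 + 6889)) = sqrt(2*sqrt(1563) + 7079) = sqrt(7079 + 2*sqrt(1563))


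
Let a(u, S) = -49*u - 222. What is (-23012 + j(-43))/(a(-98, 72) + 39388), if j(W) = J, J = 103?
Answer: -22909/43968 ≈ -0.52104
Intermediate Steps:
a(u, S) = -222 - 49*u
j(W) = 103
(-23012 + j(-43))/(a(-98, 72) + 39388) = (-23012 + 103)/((-222 - 49*(-98)) + 39388) = -22909/((-222 + 4802) + 39388) = -22909/(4580 + 39388) = -22909/43968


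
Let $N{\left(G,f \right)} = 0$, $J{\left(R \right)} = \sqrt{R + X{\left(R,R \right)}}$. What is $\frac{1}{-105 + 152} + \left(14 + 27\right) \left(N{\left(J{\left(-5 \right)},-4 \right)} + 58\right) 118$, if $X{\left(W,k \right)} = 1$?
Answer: $\frac{13188389}{47} \approx 2.806 \cdot 10^{5}$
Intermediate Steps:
$J{\left(R \right)} = \sqrt{1 + R}$ ($J{\left(R \right)} = \sqrt{R + 1} = \sqrt{1 + R}$)
$\frac{1}{-105 + 152} + \left(14 + 27\right) \left(N{\left(J{\left(-5 \right)},-4 \right)} + 58\right) 118 = \frac{1}{-105 + 152} + \left(14 + 27\right) \left(0 + 58\right) 118 = \frac{1}{47} + 41 \cdot 58 \cdot 118 = \frac{1}{47} + 2378 \cdot 118 = \frac{1}{47} + 280604 = \frac{13188389}{47}$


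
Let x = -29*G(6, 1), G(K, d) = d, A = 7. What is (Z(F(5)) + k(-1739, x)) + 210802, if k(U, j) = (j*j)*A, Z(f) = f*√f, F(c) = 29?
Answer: 216689 + 29*√29 ≈ 2.1685e+5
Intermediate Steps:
Z(f) = f^(3/2)
x = -29 (x = -29*1 = -29)
k(U, j) = 7*j² (k(U, j) = (j*j)*7 = j²*7 = 7*j²)
(Z(F(5)) + k(-1739, x)) + 210802 = (29^(3/2) + 7*(-29)²) + 210802 = (29*√29 + 7*841) + 210802 = (29*√29 + 5887) + 210802 = (5887 + 29*√29) + 210802 = 216689 + 29*√29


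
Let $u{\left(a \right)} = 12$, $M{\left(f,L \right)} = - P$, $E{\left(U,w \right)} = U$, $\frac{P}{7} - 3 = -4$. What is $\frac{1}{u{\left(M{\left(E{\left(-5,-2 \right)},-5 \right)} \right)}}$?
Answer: $\frac{1}{12} \approx 0.083333$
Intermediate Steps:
$P = -7$ ($P = 21 + 7 \left(-4\right) = 21 - 28 = -7$)
$M{\left(f,L \right)} = 7$ ($M{\left(f,L \right)} = \left(-1\right) \left(-7\right) = 7$)
$\frac{1}{u{\left(M{\left(E{\left(-5,-2 \right)},-5 \right)} \right)}} = \frac{1}{12}$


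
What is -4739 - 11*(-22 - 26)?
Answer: -4211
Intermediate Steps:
-4739 - 11*(-22 - 26) = -4739 - 11*(-48) = -4739 - 1*(-528) = -4739 + 528 = -4211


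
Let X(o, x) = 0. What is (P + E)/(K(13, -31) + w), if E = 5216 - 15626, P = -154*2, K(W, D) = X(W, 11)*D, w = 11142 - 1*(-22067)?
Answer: -10718/33209 ≈ -0.32274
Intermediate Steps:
w = 33209 (w = 11142 + 22067 = 33209)
K(W, D) = 0 (K(W, D) = 0*D = 0)
P = -308
E = -10410
(P + E)/(K(13, -31) + w) = (-308 - 10410)/(0 + 33209) = -10718/33209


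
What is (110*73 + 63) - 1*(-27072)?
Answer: 35165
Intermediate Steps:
(110*73 + 63) - 1*(-27072) = (8030 + 63) + 27072 = 8093 + 27072 = 35165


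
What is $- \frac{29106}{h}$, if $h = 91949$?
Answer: $- \frac{2646}{8359} \approx -0.31655$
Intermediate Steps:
$- \frac{29106}{h} = - \frac{29106}{91949} = \left(-29106\right) \frac{1}{91949} = - \frac{2646}{8359}$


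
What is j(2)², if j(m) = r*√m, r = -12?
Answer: 288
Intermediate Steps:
j(m) = -12*√m
j(2)² = (-12*√2)² = 288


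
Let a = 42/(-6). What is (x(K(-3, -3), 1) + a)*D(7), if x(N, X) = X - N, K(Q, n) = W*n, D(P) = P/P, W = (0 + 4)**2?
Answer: 42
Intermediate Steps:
W = 16 (W = 4**2 = 16)
D(P) = 1
K(Q, n) = 16*n
a = -7 (a = 42*(-1/6) = -7)
(x(K(-3, -3), 1) + a)*D(7) = ((1 - 16*(-3)) - 7)*1 = ((1 - 1*(-48)) - 7)*1 = ((1 + 48) - 7)*1 = (49 - 7)*1 = 42*1 = 42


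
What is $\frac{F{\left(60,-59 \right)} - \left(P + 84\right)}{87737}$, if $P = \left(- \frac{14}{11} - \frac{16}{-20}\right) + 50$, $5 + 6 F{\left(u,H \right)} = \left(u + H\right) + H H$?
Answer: $\frac{49057}{9651070} \approx 0.0050831$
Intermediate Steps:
$F{\left(u,H \right)} = - \frac{5}{6} + \frac{H}{6} + \frac{u}{6} + \frac{H^{2}}{6}$ ($F{\left(u,H \right)} = - \frac{5}{6} + \frac{\left(u + H\right) + H H}{6} = - \frac{5}{6} + \frac{\left(H + u\right) + H^{2}}{6} = - \frac{5}{6} + \frac{H + u + H^{2}}{6} = - \frac{5}{6} + \left(\frac{H}{6} + \frac{u}{6} + \frac{H^{2}}{6}\right) = - \frac{5}{6} + \frac{H}{6} + \frac{u}{6} + \frac{H^{2}}{6}$)
$P = \frac{2724}{55}$ ($P = \left(\left(-14\right) \frac{1}{11} - - \frac{4}{5}\right) + 50 = \left(- \frac{14}{11} + \frac{4}{5}\right) + 50 = - \frac{26}{55} + 50 = \frac{2724}{55} \approx 49.527$)
$\frac{F{\left(60,-59 \right)} - \left(P + 84\right)}{87737} = \frac{\left(- \frac{5}{6} + \frac{1}{6} \left(-59\right) + \frac{1}{6} \cdot 60 + \frac{\left(-59\right)^{2}}{6}\right) - \left(\frac{2724}{55} + 84\right)}{87737} = \left(\left(- \frac{5}{6} - \frac{59}{6} + 10 + \frac{1}{6} \cdot 3481\right) - \frac{7344}{55}\right) \frac{1}{87737} = \left(\left(- \frac{5}{6} - \frac{59}{6} + 10 + \frac{3481}{6}\right) - \frac{7344}{55}\right) \frac{1}{87737} = \left(\frac{1159}{2} - \frac{7344}{55}\right) \frac{1}{87737} = \frac{49057}{110} \cdot \frac{1}{87737} = \frac{49057}{9651070}$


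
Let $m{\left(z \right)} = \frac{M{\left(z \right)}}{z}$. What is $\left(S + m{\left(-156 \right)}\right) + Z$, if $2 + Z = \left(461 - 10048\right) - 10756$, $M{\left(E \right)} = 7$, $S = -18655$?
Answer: $- \frac{6084007}{156} \approx -39000.0$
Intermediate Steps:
$Z = -20345$ ($Z = -2 + \left(\left(461 - 10048\right) - 10756\right) = -2 - 20343 = -20345$)
$m{\left(z \right)} = \frac{7}{z}$
$\left(S + m{\left(-156 \right)}\right) + Z = \left(-18655 + \frac{7}{-156}\right) - 20345 = \left(-18655 + 7 \left(- \frac{1}{156}\right)\right) - 20345 = \left(-18655 - \frac{7}{156}\right) - 20345 = - \frac{2910187}{156} - 20345 = - \frac{6084007}{156}$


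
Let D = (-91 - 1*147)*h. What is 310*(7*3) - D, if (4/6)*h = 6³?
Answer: 83622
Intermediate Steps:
h = 324 (h = (3/2)*6³ = (3/2)*216 = 324)
D = -77112 (D = (-91 - 1*147)*324 = (-91 - 147)*324 = -238*324 = -77112)
310*(7*3) - D = 310*(7*3) - 1*(-77112) = 310*21 + 77112 = 6510 + 77112 = 83622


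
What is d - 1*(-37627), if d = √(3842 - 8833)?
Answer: 37627 + I*√4991 ≈ 37627.0 + 70.647*I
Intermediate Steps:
d = I*√4991 (d = √(-4991) = I*√4991 ≈ 70.647*I)
d - 1*(-37627) = I*√4991 - 1*(-37627) = I*√4991 + 37627 = 37627 + I*√4991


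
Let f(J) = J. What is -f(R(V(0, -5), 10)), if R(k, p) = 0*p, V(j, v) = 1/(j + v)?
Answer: 0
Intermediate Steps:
R(k, p) = 0
-f(R(V(0, -5), 10)) = -1*0 = 0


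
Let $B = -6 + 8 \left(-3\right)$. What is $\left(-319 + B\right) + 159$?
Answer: $-190$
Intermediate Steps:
$B = -30$ ($B = -6 - 24 = -30$)
$\left(-319 + B\right) + 159 = \left(-319 - 30\right) + 159 = -349 + 159 = -190$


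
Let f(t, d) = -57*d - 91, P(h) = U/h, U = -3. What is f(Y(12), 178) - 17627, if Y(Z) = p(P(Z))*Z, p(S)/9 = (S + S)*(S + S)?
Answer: -27864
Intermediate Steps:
P(h) = -3/h
p(S) = 36*S**2 (p(S) = 9*((S + S)*(S + S)) = 9*((2*S)*(2*S)) = 9*(4*S**2) = 36*S**2)
Y(Z) = 324/Z (Y(Z) = (36*(-3/Z)**2)*Z = (36*(9/Z**2))*Z = (324/Z**2)*Z = 324/Z)
f(t, d) = -91 - 57*d
f(Y(12), 178) - 17627 = (-91 - 57*178) - 17627 = (-91 - 10146) - 17627 = -10237 - 17627 = -27864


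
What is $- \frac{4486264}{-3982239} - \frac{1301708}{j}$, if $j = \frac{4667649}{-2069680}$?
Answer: $\frac{3576215582089321832}{6195897962037} \approx 5.7719 \cdot 10^{5}$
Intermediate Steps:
$j = - \frac{4667649}{2069680}$ ($j = 4667649 \left(- \frac{1}{2069680}\right) = - \frac{4667649}{2069680} \approx -2.2553$)
$- \frac{4486264}{-3982239} - \frac{1301708}{j} = - \frac{4486264}{-3982239} - \frac{1301708}{- \frac{4667649}{2069680}} = \left(-4486264\right) \left(- \frac{1}{3982239}\right) - - \frac{2694119013440}{4667649} = \frac{4486264}{3982239} + \frac{2694119013440}{4667649} = \frac{3576215582089321832}{6195897962037}$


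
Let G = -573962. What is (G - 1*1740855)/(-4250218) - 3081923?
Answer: -13098842294397/4250218 ≈ -3.0819e+6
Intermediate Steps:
(G - 1*1740855)/(-4250218) - 3081923 = (-573962 - 1*1740855)/(-4250218) - 3081923 = (-573962 - 1740855)*(-1/4250218) - 3081923 = -2314817*(-1/4250218) - 3081923 = 2314817/4250218 - 3081923 = -13098842294397/4250218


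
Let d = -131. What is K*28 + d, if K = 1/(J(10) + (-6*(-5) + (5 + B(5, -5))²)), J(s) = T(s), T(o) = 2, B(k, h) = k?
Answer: -4316/33 ≈ -130.79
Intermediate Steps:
J(s) = 2
K = 1/132 (K = 1/(2 + (-6*(-5) + (5 + 5)²)) = 1/(2 + (30 + 10²)) = 1/(2 + (30 + 100)) = 1/(2 + 130) = 1/132 ≈ 0.0075758)
K*28 + d = (1/132)*28 - 131 = 7/33 - 131 = -4316/33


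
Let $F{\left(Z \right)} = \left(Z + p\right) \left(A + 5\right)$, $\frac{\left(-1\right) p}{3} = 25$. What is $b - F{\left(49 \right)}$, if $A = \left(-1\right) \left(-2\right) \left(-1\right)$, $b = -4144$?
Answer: $-4066$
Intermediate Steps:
$p = -75$ ($p = \left(-3\right) 25 = -75$)
$A = -2$ ($A = 2 \left(-1\right) = -2$)
$F{\left(Z \right)} = -225 + 3 Z$ ($F{\left(Z \right)} = \left(Z - 75\right) \left(-2 + 5\right) = \left(-75 + Z\right) 3 = -225 + 3 Z$)
$b - F{\left(49 \right)} = -4144 - \left(-225 + 3 \cdot 49\right) = -4144 - \left(-225 + 147\right) = -4144 - -78 = -4144 + 78 = -4066$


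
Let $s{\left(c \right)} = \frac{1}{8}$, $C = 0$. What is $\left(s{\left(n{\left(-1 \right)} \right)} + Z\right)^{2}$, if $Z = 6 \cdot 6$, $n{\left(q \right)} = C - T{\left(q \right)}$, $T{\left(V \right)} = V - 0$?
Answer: $\frac{83521}{64} \approx 1305.0$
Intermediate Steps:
$T{\left(V \right)} = V$ ($T{\left(V \right)} = V + 0 = V$)
$n{\left(q \right)} = - q$ ($n{\left(q \right)} = 0 - q = - q$)
$s{\left(c \right)} = \frac{1}{8}$
$Z = 36$
$\left(s{\left(n{\left(-1 \right)} \right)} + Z\right)^{2} = \left(\frac{1}{8} + 36\right)^{2} = \left(\frac{289}{8}\right)^{2} = \frac{83521}{64}$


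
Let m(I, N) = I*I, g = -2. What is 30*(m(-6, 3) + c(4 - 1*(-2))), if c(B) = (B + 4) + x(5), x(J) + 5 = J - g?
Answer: 1440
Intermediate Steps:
x(J) = -3 + J (x(J) = -5 + (J - 1*(-2)) = -5 + (J + 2) = -5 + (2 + J) = -3 + J)
m(I, N) = I**2
c(B) = 6 + B (c(B) = (B + 4) + (-3 + 5) = (4 + B) + 2 = 6 + B)
30*(m(-6, 3) + c(4 - 1*(-2))) = 30*((-6)**2 + (6 + (4 - 1*(-2)))) = 30*(36 + (6 + (4 + 2))) = 30*(36 + (6 + 6)) = 30*(36 + 12) = 30*48 = 1440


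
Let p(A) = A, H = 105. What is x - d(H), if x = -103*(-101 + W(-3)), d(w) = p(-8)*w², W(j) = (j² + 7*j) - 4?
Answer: 100251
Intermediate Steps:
W(j) = -4 + j² + 7*j
d(w) = -8*w²
x = 12051 (x = -103*(-101 + (-4 + (-3)² + 7*(-3))) = -103*(-101 + (-4 + 9 - 21)) = -103*(-101 - 16) = -103*(-117) = 12051)
x - d(H) = 12051 - (-8)*105² = 12051 - (-8)*11025 = 12051 - 1*(-88200) = 12051 + 88200 = 100251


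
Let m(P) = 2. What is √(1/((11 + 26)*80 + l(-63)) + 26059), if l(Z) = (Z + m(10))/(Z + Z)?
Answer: √3625970909786665/373021 ≈ 161.43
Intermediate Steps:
l(Z) = (2 + Z)/(2*Z) (l(Z) = (Z + 2)/(Z + Z) = (2 + Z)/((2*Z)) = (2 + Z)*(1/(2*Z)) = (2 + Z)/(2*Z))
√(1/((11 + 26)*80 + l(-63)) + 26059) = √(1/((11 + 26)*80 + (½)*(2 - 63)/(-63)) + 26059) = √(1/(37*80 + (½)*(-1/63)*(-61)) + 26059) = √(1/(2960 + 61/126) + 26059) = √(1/(373021/126) + 26059) = √(126/373021 + 26059) = √(9720554365/373021) = √3625970909786665/373021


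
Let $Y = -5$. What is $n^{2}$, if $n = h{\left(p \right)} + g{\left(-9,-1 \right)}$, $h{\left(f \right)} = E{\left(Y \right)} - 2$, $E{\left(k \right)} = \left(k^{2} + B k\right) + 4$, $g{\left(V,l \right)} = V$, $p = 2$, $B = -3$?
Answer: $1089$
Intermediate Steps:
$E{\left(k \right)} = 4 + k^{2} - 3 k$ ($E{\left(k \right)} = \left(k^{2} - 3 k\right) + 4 = 4 + k^{2} - 3 k$)
$h{\left(f \right)} = 42$ ($h{\left(f \right)} = \left(4 + \left(-5\right)^{2} - -15\right) - 2 = \left(4 + 25 + 15\right) - 2 = 44 - 2 = 42$)
$n = 33$ ($n = 42 - 9 = 33$)
$n^{2} = 33^{2} = 1089$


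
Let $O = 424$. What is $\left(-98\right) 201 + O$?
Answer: $-19274$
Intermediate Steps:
$\left(-98\right) 201 + O = \left(-98\right) 201 + 424 = -19698 + 424 = -19274$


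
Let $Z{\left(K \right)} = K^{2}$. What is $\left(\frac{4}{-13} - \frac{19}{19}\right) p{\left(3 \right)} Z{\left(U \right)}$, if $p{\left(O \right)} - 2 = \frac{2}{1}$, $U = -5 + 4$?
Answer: $- \frac{68}{13} \approx -5.2308$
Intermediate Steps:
$U = -1$
$p{\left(O \right)} = 4$ ($p{\left(O \right)} = 2 + \frac{2}{1} = 2 + 2 \cdot 1 = 2 + 2 = 4$)
$\left(\frac{4}{-13} - \frac{19}{19}\right) p{\left(3 \right)} Z{\left(U \right)} = \left(\frac{4}{-13} - \frac{19}{19}\right) 4 \left(-1\right)^{2} = \left(4 \left(- \frac{1}{13}\right) - 1\right) 4 \cdot 1 = \left(- \frac{4}{13} - 1\right) 4 \cdot 1 = \left(- \frac{17}{13}\right) 4 \cdot 1 = \left(- \frac{68}{13}\right) 1 = - \frac{68}{13}$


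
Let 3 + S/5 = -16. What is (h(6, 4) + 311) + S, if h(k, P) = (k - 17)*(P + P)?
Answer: 128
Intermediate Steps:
S = -95 (S = -15 + 5*(-16) = -15 - 80 = -95)
h(k, P) = 2*P*(-17 + k) (h(k, P) = (-17 + k)*(2*P) = 2*P*(-17 + k))
(h(6, 4) + 311) + S = (2*4*(-17 + 6) + 311) - 95 = (2*4*(-11) + 311) - 95 = (-88 + 311) - 95 = 223 - 95 = 128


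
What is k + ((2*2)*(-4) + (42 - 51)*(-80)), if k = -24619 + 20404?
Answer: -3511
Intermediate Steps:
k = -4215
k + ((2*2)*(-4) + (42 - 51)*(-80)) = -4215 + ((2*2)*(-4) + (42 - 51)*(-80)) = -4215 + (4*(-4) - 9*(-80)) = -4215 + (-16 + 720) = -4215 + 704 = -3511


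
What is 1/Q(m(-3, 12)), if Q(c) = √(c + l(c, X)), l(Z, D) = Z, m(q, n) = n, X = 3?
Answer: √6/12 ≈ 0.20412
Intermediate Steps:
Q(c) = √2*√c (Q(c) = √(c + c) = √(2*c) = √2*√c)
1/Q(m(-3, 12)) = 1/(√2*√12) = 1/(√2*(2*√3)) = 1/(2*√6) = √6/12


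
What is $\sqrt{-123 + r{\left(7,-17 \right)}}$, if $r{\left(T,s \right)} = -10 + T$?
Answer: $3 i \sqrt{14} \approx 11.225 i$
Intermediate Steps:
$\sqrt{-123 + r{\left(7,-17 \right)}} = \sqrt{-123 + \left(-10 + 7\right)} = \sqrt{-123 - 3} = \sqrt{-126} = 3 i \sqrt{14}$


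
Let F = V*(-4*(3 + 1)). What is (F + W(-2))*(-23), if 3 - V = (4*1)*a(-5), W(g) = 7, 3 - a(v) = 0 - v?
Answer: 3887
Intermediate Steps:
a(v) = 3 + v (a(v) = 3 - (0 - v) = 3 - (-1)*v = 3 + v)
V = 11 (V = 3 - 4*1*(3 - 5) = 3 - 4*(-2) = 3 - 1*(-8) = 3 + 8 = 11)
F = -176 (F = 11*(-4*(3 + 1)) = 11*(-4*4) = 11*(-16) = -176)
(F + W(-2))*(-23) = (-176 + 7)*(-23) = -169*(-23) = 3887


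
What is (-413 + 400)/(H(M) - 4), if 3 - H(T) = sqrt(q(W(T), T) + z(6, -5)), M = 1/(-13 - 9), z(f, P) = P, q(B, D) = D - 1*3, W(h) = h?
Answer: 286/199 - 13*I*sqrt(3894)/199 ≈ 1.4372 - 4.0765*I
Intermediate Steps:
q(B, D) = -3 + D (q(B, D) = D - 3 = -3 + D)
M = -1/22 (M = 1/(-22) = -1/22 ≈ -0.045455)
H(T) = 3 - sqrt(-8 + T) (H(T) = 3 - sqrt((-3 + T) - 5) = 3 - sqrt(-8 + T))
(-413 + 400)/(H(M) - 4) = (-413 + 400)/((3 - sqrt(-8 - 1/22)) - 4) = -13/((3 - sqrt(-177/22)) - 4) = -13/((3 - I*sqrt(3894)/22) - 4) = -13/(-1 - I*sqrt(3894)/22)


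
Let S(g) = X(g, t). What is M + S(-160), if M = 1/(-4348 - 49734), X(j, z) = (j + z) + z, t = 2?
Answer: -8436793/54082 ≈ -156.00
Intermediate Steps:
X(j, z) = j + 2*z
S(g) = 4 + g (S(g) = g + 2*2 = g + 4 = 4 + g)
M = -1/54082 (M = 1/(-54082) = -1/54082 ≈ -1.8490e-5)
M + S(-160) = -1/54082 + (4 - 160) = -1/54082 - 156 = -8436793/54082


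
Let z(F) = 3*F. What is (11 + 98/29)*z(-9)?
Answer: -11259/29 ≈ -388.24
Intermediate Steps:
(11 + 98/29)*z(-9) = (11 + 98/29)*(3*(-9)) = (11 + 98*(1/29))*(-27) = (11 + 98/29)*(-27) = (417/29)*(-27) = -11259/29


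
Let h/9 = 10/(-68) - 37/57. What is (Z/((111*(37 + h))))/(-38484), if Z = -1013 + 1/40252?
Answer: 13170413825/1656952179058152 ≈ 7.9486e-6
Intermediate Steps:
h = -4629/646 (h = 9*(10/(-68) - 37/57) = 9*(10*(-1/68) - 37*1/57) = 9*(-5/34 - 37/57) = 9*(-1543/1938) = -4629/646 ≈ -7.1656)
Z = -40775275/40252 (Z = -1013 + 1/40252 = -40775275/40252 ≈ -1013.0)
(Z/((111*(37 + h))))/(-38484) = -40775275*1/(111*(37 - 4629/646))/40252/(-38484) = -40775275/(40252*(111*(19273/646)))*(-1/38484) = -40775275/(40252*2139303/646)*(-1/38484) = -40775275/40252*646/2139303*(-1/38484) = -13170413825/43055612178*(-1/38484) = 13170413825/1656952179058152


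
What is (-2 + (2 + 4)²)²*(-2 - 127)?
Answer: -149124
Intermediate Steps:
(-2 + (2 + 4)²)²*(-2 - 127) = (-2 + 6²)²*(-129) = (-2 + 36)²*(-129) = 34²*(-129) = 1156*(-129) = -149124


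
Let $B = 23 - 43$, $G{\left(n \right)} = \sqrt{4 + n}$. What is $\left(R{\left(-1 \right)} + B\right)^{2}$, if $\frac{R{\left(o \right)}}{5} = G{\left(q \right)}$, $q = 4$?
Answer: $600 - 400 \sqrt{2} \approx 34.315$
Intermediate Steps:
$R{\left(o \right)} = 10 \sqrt{2}$ ($R{\left(o \right)} = 5 \sqrt{4 + 4} = 5 \sqrt{8} = 5 \cdot 2 \sqrt{2} = 10 \sqrt{2}$)
$B = -20$ ($B = 23 - 43 = -20$)
$\left(R{\left(-1 \right)} + B\right)^{2} = \left(10 \sqrt{2} - 20\right)^{2} = \left(-20 + 10 \sqrt{2}\right)^{2}$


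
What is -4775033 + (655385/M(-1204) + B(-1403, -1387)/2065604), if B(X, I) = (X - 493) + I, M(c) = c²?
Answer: -3574508916868719475/748583152016 ≈ -4.7750e+6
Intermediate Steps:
B(X, I) = -493 + I + X (B(X, I) = (-493 + X) + I = -493 + I + X)
-4775033 + (655385/M(-1204) + B(-1403, -1387)/2065604) = -4775033 + (655385/((-1204)²) + (-493 - 1387 - 1403)/2065604) = -4775033 + (655385/1449616 - 3283*1/2065604) = -4775033 + (655385*(1/1449616) - 3283/2065604) = -4775033 + (655385/1449616 - 3283/2065604) = -4775033 + 337251697053/748583152016 = -3574508916868719475/748583152016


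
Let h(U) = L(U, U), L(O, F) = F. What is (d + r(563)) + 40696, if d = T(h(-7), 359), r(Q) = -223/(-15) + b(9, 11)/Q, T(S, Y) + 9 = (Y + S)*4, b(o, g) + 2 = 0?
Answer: 355617794/8445 ≈ 42110.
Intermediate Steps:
b(o, g) = -2 (b(o, g) = -2 + 0 = -2)
h(U) = U
T(S, Y) = -9 + 4*S + 4*Y (T(S, Y) = -9 + (Y + S)*4 = -9 + (S + Y)*4 = -9 + (4*S + 4*Y) = -9 + 4*S + 4*Y)
r(Q) = 223/15 - 2/Q (r(Q) = -223/(-15) - 2/Q = -223*(-1/15) - 2/Q = 223/15 - 2/Q)
d = 1399 (d = -9 + 4*(-7) + 4*359 = -9 - 28 + 1436 = 1399)
(d + r(563)) + 40696 = (1399 + (223/15 - 2/563)) + 40696 = (1399 + 125519/8445) + 40696 = 11940074/8445 + 40696 = 355617794/8445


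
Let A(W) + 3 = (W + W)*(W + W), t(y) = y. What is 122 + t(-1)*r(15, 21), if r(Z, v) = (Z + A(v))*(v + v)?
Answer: -74470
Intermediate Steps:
A(W) = -3 + 4*W² (A(W) = -3 + (W + W)*(W + W) = -3 + (2*W)*(2*W) = -3 + 4*W²)
r(Z, v) = 2*v*(-3 + Z + 4*v²) (r(Z, v) = (Z + (-3 + 4*v²))*(v + v) = (-3 + Z + 4*v²)*(2*v) = 2*v*(-3 + Z + 4*v²))
122 + t(-1)*r(15, 21) = 122 - 2*21*(-3 + 15 + 4*21²) = 122 - 2*21*(-3 + 15 + 4*441) = 122 - 2*21*(-3 + 15 + 1764) = 122 - 2*21*1776 = 122 - 1*74592 = 122 - 74592 = -74470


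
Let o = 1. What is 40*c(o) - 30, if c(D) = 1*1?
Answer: 10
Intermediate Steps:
c(D) = 1
40*c(o) - 30 = 40*1 - 30 = 40 - 30 = 10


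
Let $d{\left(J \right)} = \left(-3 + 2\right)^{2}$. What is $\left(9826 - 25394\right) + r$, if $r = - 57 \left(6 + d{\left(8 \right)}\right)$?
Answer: $-15967$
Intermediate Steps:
$d{\left(J \right)} = 1$ ($d{\left(J \right)} = \left(-1\right)^{2} = 1$)
$r = -399$ ($r = - 57 \left(6 + 1\right) = \left(-57\right) 7 = -399$)
$\left(9826 - 25394\right) + r = \left(9826 - 25394\right) - 399 = -15568 - 399 = -15967$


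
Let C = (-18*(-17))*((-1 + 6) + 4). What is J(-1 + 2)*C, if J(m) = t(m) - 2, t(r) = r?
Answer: -2754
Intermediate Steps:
C = 2754 (C = 306*(5 + 4) = 306*9 = 2754)
J(m) = -2 + m (J(m) = m - 2 = -2 + m)
J(-1 + 2)*C = (-2 + (-1 + 2))*2754 = (-2 + 1)*2754 = -1*2754 = -2754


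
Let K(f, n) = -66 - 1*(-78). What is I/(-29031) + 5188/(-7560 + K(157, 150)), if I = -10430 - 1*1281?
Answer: -5184850/18260499 ≈ -0.28394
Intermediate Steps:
K(f, n) = 12 (K(f, n) = -66 + 78 = 12)
I = -11711 (I = -10430 - 1281 = -11711)
I/(-29031) + 5188/(-7560 + K(157, 150)) = -11711/(-29031) + 5188/(-7560 + 12) = -11711*(-1/29031) + 5188/(-7548) = 11711/29031 + 5188*(-1/7548) = 11711/29031 - 1297/1887 = -5184850/18260499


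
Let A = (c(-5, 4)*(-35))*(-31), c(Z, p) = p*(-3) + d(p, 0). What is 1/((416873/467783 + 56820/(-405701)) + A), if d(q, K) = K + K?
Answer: -189780030883/2470793455733747 ≈ -7.6809e-5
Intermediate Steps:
d(q, K) = 2*K
c(Z, p) = -3*p (c(Z, p) = p*(-3) + 2*0 = -3*p + 0 = -3*p)
A = -13020 (A = (-3*4*(-35))*(-31) = -12*(-35)*(-31) = 420*(-31) = -13020)
1/((416873/467783 + 56820/(-405701)) + A) = 1/((416873/467783 + 56820/(-405701)) - 13020) = 1/((416873*(1/467783) + 56820*(-1/405701)) - 13020) = 1/((416873/467783 - 56820/405701) - 13020) = 1/(142546362913/189780030883 - 13020) = 1/(-2470793455733747/189780030883) = -189780030883/2470793455733747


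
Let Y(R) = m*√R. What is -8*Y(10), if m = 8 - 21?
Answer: 104*√10 ≈ 328.88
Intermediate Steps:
m = -13
Y(R) = -13*√R
-8*Y(10) = -(-104)*√10 = 104*√10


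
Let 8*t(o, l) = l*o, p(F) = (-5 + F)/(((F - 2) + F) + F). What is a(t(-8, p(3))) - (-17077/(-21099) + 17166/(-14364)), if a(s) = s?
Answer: 11304539/16837002 ≈ 0.67141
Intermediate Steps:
p(F) = (-5 + F)/(-2 + 3*F) (p(F) = (-5 + F)/(((-2 + F) + F) + F) = (-5 + F)/((-2 + 2*F) + F) = (-5 + F)/(-2 + 3*F))
t(o, l) = l*o/8 (t(o, l) = (l*o)/8 = l*o/8)
a(t(-8, p(3))) - (-17077/(-21099) + 17166/(-14364)) = (1/8)*((-5 + 3)/(-2 + 3*3))*(-8) - (-17077/(-21099) + 17166/(-14364)) = (1/8)*(-2/(-2 + 9))*(-8) - (-17077*(-1/21099) + 17166*(-1/14364)) = (1/8)*(-2/7)*(-8) - (17077/21099 - 2861/2394) = (1/8)*((1/7)*(-2))*(-8) - 1*(-6493967/16837002) = (1/8)*(-2/7)*(-8) + 6493967/16837002 = 2/7 + 6493967/16837002 = 11304539/16837002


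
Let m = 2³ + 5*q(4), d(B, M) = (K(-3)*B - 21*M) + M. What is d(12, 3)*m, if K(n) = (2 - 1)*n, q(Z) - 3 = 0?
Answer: -2208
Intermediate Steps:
q(Z) = 3 (q(Z) = 3 + 0 = 3)
K(n) = n (K(n) = 1*n = n)
d(B, M) = -20*M - 3*B (d(B, M) = (-3*B - 21*M) + M = (-21*M - 3*B) + M = -20*M - 3*B)
m = 23 (m = 2³ + 5*3 = 8 + 15 = 23)
d(12, 3)*m = (-20*3 - 3*12)*23 = (-60 - 36)*23 = -96*23 = -2208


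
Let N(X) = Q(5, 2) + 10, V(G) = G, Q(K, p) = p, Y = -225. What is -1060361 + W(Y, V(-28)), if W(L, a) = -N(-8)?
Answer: -1060373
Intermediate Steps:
N(X) = 12 (N(X) = 2 + 10 = 12)
W(L, a) = -12 (W(L, a) = -1*12 = -12)
-1060361 + W(Y, V(-28)) = -1060361 - 12 = -1060373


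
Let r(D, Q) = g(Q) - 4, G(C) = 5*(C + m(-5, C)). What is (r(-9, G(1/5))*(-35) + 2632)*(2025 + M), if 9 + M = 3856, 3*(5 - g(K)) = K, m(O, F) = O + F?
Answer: 41021792/3 ≈ 1.3674e+7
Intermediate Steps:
m(O, F) = F + O
g(K) = 5 - K/3
M = 3847 (M = -9 + 3856 = 3847)
G(C) = -25 + 10*C (G(C) = 5*(C + (C - 5)) = 5*(C + (-5 + C)) = 5*(-5 + 2*C) = -25 + 10*C)
r(D, Q) = 1 - Q/3 (r(D, Q) = (5 - Q/3) - 4 = 1 - Q/3)
(r(-9, G(1/5))*(-35) + 2632)*(2025 + M) = ((1 - (-25 + 10/5)/3)*(-35) + 2632)*(2025 + 3847) = ((1 - (-25 + 10*(⅕))/3)*(-35) + 2632)*5872 = ((1 - (-25 + 2)/3)*(-35) + 2632)*5872 = ((1 - ⅓*(-23))*(-35) + 2632)*5872 = ((1 + 23/3)*(-35) + 2632)*5872 = ((26/3)*(-35) + 2632)*5872 = (-910/3 + 2632)*5872 = (6986/3)*5872 = 41021792/3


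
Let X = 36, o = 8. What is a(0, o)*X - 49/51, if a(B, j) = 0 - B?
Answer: -49/51 ≈ -0.96078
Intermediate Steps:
a(B, j) = -B
a(0, o)*X - 49/51 = -1*0*36 - 49/51 = 0*36 - 49*1/51 = 0 - 49/51 = -49/51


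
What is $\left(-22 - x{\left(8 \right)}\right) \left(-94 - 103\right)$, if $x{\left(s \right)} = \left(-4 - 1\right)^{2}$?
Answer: $9259$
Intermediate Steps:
$x{\left(s \right)} = 25$ ($x{\left(s \right)} = \left(-5\right)^{2} = 25$)
$\left(-22 - x{\left(8 \right)}\right) \left(-94 - 103\right) = \left(-22 - 25\right) \left(-94 - 103\right) = \left(-22 - 25\right) \left(-197\right) = \left(-47\right) \left(-197\right) = 9259$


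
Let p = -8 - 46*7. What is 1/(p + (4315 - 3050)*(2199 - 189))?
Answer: 1/2542320 ≈ 3.9334e-7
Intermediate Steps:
p = -330 (p = -8 - 322 = -330)
1/(p + (4315 - 3050)*(2199 - 189)) = 1/(-330 + (4315 - 3050)*(2199 - 189)) = 1/(-330 + 1265*2010) = 1/(-330 + 2542650) = 1/2542320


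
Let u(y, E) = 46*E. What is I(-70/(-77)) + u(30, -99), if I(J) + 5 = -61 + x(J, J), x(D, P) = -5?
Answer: -4625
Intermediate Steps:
I(J) = -71 (I(J) = -5 + (-61 - 5) = -5 - 66 = -71)
I(-70/(-77)) + u(30, -99) = -71 + 46*(-99) = -71 - 4554 = -4625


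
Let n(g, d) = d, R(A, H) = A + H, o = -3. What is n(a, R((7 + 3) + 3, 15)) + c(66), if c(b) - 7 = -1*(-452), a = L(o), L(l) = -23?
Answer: 487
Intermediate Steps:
a = -23
c(b) = 459 (c(b) = 7 - 1*(-452) = 7 + 452 = 459)
n(a, R((7 + 3) + 3, 15)) + c(66) = (((7 + 3) + 3) + 15) + 459 = ((10 + 3) + 15) + 459 = (13 + 15) + 459 = 28 + 459 = 487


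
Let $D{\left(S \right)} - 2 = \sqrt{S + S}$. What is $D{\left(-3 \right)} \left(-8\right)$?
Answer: $-16 - 8 i \sqrt{6} \approx -16.0 - 19.596 i$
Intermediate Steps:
$D{\left(S \right)} = 2 + \sqrt{2} \sqrt{S}$ ($D{\left(S \right)} = 2 + \sqrt{S + S} = 2 + \sqrt{2 S} = 2 + \sqrt{2} \sqrt{S}$)
$D{\left(-3 \right)} \left(-8\right) = \left(2 + \sqrt{2} \sqrt{-3}\right) \left(-8\right) = \left(2 + \sqrt{2} i \sqrt{3}\right) \left(-8\right) = \left(2 + i \sqrt{6}\right) \left(-8\right) = -16 - 8 i \sqrt{6}$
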